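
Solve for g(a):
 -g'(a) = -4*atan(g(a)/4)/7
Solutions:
 Integral(1/atan(_y/4), (_y, g(a))) = C1 + 4*a/7


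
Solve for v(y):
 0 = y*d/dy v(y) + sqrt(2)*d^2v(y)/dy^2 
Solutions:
 v(y) = C1 + C2*erf(2^(1/4)*y/2)


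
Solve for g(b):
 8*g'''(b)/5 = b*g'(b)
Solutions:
 g(b) = C1 + Integral(C2*airyai(5^(1/3)*b/2) + C3*airybi(5^(1/3)*b/2), b)


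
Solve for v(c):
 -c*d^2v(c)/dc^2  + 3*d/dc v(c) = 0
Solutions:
 v(c) = C1 + C2*c^4


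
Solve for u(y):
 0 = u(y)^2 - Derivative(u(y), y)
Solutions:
 u(y) = -1/(C1 + y)


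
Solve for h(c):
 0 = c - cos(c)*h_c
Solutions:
 h(c) = C1 + Integral(c/cos(c), c)


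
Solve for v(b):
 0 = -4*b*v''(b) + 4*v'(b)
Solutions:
 v(b) = C1 + C2*b^2


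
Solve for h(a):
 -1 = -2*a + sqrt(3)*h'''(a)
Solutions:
 h(a) = C1 + C2*a + C3*a^2 + sqrt(3)*a^4/36 - sqrt(3)*a^3/18


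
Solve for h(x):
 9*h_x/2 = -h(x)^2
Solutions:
 h(x) = 9/(C1 + 2*x)


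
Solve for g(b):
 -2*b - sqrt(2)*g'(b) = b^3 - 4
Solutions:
 g(b) = C1 - sqrt(2)*b^4/8 - sqrt(2)*b^2/2 + 2*sqrt(2)*b


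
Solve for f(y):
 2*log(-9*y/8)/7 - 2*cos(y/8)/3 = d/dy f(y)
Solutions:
 f(y) = C1 + 2*y*log(-y)/7 - 6*y*log(2)/7 - 2*y/7 + 4*y*log(3)/7 - 16*sin(y/8)/3


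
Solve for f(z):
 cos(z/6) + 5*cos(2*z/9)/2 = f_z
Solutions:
 f(z) = C1 + 6*sin(z/6) + 45*sin(2*z/9)/4


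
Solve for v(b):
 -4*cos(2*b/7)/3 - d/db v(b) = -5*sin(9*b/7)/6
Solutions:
 v(b) = C1 - 14*sin(2*b/7)/3 - 35*cos(9*b/7)/54


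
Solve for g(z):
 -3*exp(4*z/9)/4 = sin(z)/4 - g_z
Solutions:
 g(z) = C1 + 27*exp(4*z/9)/16 - cos(z)/4


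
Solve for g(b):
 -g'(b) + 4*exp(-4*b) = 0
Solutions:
 g(b) = C1 - exp(-4*b)


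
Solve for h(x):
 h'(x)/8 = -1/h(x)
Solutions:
 h(x) = -sqrt(C1 - 16*x)
 h(x) = sqrt(C1 - 16*x)


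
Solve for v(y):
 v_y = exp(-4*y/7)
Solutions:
 v(y) = C1 - 7*exp(-4*y/7)/4


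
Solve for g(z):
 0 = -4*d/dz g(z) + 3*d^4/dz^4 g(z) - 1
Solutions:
 g(z) = C1 + C4*exp(6^(2/3)*z/3) - z/4 + (C2*sin(2^(2/3)*3^(1/6)*z/2) + C3*cos(2^(2/3)*3^(1/6)*z/2))*exp(-6^(2/3)*z/6)


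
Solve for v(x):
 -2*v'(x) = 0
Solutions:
 v(x) = C1


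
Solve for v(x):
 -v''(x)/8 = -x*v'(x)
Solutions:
 v(x) = C1 + C2*erfi(2*x)


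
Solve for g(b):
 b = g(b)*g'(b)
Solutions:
 g(b) = -sqrt(C1 + b^2)
 g(b) = sqrt(C1 + b^2)


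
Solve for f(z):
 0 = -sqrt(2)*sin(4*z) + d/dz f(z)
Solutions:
 f(z) = C1 - sqrt(2)*cos(4*z)/4


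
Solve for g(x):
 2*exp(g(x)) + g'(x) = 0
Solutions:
 g(x) = log(1/(C1 + 2*x))


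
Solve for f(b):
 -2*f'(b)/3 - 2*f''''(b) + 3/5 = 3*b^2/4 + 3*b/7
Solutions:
 f(b) = C1 + C4*exp(-3^(2/3)*b/3) - 3*b^3/8 - 9*b^2/28 + 9*b/10 + (C2*sin(3^(1/6)*b/2) + C3*cos(3^(1/6)*b/2))*exp(3^(2/3)*b/6)


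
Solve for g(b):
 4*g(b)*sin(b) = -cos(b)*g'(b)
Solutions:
 g(b) = C1*cos(b)^4


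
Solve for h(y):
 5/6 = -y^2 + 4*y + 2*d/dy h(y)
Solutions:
 h(y) = C1 + y^3/6 - y^2 + 5*y/12


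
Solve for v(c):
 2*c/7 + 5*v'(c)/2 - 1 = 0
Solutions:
 v(c) = C1 - 2*c^2/35 + 2*c/5


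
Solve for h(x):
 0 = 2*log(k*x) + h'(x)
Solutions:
 h(x) = C1 - 2*x*log(k*x) + 2*x


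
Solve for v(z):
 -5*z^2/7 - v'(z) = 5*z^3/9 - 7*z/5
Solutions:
 v(z) = C1 - 5*z^4/36 - 5*z^3/21 + 7*z^2/10


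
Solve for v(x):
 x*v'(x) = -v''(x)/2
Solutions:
 v(x) = C1 + C2*erf(x)


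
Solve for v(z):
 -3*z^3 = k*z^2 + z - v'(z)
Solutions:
 v(z) = C1 + k*z^3/3 + 3*z^4/4 + z^2/2


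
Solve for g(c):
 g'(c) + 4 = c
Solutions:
 g(c) = C1 + c^2/2 - 4*c


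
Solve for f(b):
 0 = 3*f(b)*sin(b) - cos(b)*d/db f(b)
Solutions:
 f(b) = C1/cos(b)^3


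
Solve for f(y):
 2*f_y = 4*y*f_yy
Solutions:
 f(y) = C1 + C2*y^(3/2)


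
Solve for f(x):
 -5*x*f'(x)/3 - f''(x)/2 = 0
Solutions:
 f(x) = C1 + C2*erf(sqrt(15)*x/3)


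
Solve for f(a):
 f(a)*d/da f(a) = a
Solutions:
 f(a) = -sqrt(C1 + a^2)
 f(a) = sqrt(C1 + a^2)


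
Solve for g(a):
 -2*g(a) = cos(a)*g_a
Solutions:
 g(a) = C1*(sin(a) - 1)/(sin(a) + 1)


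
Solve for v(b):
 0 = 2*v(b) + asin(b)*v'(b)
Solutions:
 v(b) = C1*exp(-2*Integral(1/asin(b), b))


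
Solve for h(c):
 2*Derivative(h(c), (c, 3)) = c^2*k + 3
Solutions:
 h(c) = C1 + C2*c + C3*c^2 + c^5*k/120 + c^3/4


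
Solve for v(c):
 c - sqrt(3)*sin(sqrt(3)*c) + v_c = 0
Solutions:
 v(c) = C1 - c^2/2 - cos(sqrt(3)*c)


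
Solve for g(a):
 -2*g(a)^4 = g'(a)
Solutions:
 g(a) = (-3^(2/3) - 3*3^(1/6)*I)*(1/(C1 + 2*a))^(1/3)/6
 g(a) = (-3^(2/3) + 3*3^(1/6)*I)*(1/(C1 + 2*a))^(1/3)/6
 g(a) = (1/(C1 + 6*a))^(1/3)


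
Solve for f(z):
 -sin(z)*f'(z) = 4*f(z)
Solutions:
 f(z) = C1*(cos(z)^2 + 2*cos(z) + 1)/(cos(z)^2 - 2*cos(z) + 1)


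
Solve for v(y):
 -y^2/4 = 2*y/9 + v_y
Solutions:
 v(y) = C1 - y^3/12 - y^2/9


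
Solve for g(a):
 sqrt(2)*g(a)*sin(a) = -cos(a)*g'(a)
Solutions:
 g(a) = C1*cos(a)^(sqrt(2))


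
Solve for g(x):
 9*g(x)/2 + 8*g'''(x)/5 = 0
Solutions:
 g(x) = C3*exp(x*(-2^(2/3)*45^(1/3) + 3*5^(1/3)*6^(2/3))/16)*sin(3*2^(2/3)*3^(1/6)*5^(1/3)*x/8) + C4*exp(x*(-2^(2/3)*45^(1/3) + 3*5^(1/3)*6^(2/3))/16)*cos(3*2^(2/3)*3^(1/6)*5^(1/3)*x/8) + C5*exp(-x*(2^(2/3)*45^(1/3) + 3*5^(1/3)*6^(2/3))/16) + (C1*sin(3*2^(2/3)*3^(1/6)*5^(1/3)*x/8) + C2*cos(3*2^(2/3)*3^(1/6)*5^(1/3)*x/8))*exp(2^(2/3)*45^(1/3)*x/8)


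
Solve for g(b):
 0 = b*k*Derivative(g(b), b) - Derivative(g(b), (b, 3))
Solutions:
 g(b) = C1 + Integral(C2*airyai(b*k^(1/3)) + C3*airybi(b*k^(1/3)), b)


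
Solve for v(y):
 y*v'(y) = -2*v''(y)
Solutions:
 v(y) = C1 + C2*erf(y/2)


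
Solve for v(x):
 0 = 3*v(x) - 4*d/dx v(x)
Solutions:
 v(x) = C1*exp(3*x/4)


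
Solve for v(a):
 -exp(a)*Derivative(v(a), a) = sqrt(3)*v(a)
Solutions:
 v(a) = C1*exp(sqrt(3)*exp(-a))


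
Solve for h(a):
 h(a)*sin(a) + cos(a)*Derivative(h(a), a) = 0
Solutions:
 h(a) = C1*cos(a)


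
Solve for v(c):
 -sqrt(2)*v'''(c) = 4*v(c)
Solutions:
 v(c) = C3*exp(-sqrt(2)*c) + (C1*sin(sqrt(6)*c/2) + C2*cos(sqrt(6)*c/2))*exp(sqrt(2)*c/2)


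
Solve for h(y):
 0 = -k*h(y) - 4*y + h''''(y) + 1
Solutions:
 h(y) = C1*exp(-k^(1/4)*y) + C2*exp(k^(1/4)*y) + C3*exp(-I*k^(1/4)*y) + C4*exp(I*k^(1/4)*y) - 4*y/k + 1/k


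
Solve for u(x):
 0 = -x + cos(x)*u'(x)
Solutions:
 u(x) = C1 + Integral(x/cos(x), x)


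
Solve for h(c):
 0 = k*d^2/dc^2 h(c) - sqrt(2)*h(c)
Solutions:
 h(c) = C1*exp(-2^(1/4)*c*sqrt(1/k)) + C2*exp(2^(1/4)*c*sqrt(1/k))


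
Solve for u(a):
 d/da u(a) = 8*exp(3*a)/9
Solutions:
 u(a) = C1 + 8*exp(3*a)/27


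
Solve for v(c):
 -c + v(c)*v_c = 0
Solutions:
 v(c) = -sqrt(C1 + c^2)
 v(c) = sqrt(C1 + c^2)


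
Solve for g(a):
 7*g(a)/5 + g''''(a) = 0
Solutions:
 g(a) = (C1*sin(sqrt(2)*5^(3/4)*7^(1/4)*a/10) + C2*cos(sqrt(2)*5^(3/4)*7^(1/4)*a/10))*exp(-sqrt(2)*5^(3/4)*7^(1/4)*a/10) + (C3*sin(sqrt(2)*5^(3/4)*7^(1/4)*a/10) + C4*cos(sqrt(2)*5^(3/4)*7^(1/4)*a/10))*exp(sqrt(2)*5^(3/4)*7^(1/4)*a/10)


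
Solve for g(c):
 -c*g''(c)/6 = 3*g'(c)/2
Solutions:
 g(c) = C1 + C2/c^8


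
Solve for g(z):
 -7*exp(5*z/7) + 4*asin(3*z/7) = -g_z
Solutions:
 g(z) = C1 - 4*z*asin(3*z/7) - 4*sqrt(49 - 9*z^2)/3 + 49*exp(5*z/7)/5


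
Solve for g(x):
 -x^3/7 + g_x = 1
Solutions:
 g(x) = C1 + x^4/28 + x


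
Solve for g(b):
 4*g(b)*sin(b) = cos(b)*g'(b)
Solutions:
 g(b) = C1/cos(b)^4


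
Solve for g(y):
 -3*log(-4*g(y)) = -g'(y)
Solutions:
 -Integral(1/(log(-_y) + 2*log(2)), (_y, g(y)))/3 = C1 - y


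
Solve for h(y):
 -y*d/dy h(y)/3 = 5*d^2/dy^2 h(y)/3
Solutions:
 h(y) = C1 + C2*erf(sqrt(10)*y/10)


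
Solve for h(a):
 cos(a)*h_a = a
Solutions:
 h(a) = C1 + Integral(a/cos(a), a)


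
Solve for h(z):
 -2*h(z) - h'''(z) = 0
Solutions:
 h(z) = C3*exp(-2^(1/3)*z) + (C1*sin(2^(1/3)*sqrt(3)*z/2) + C2*cos(2^(1/3)*sqrt(3)*z/2))*exp(2^(1/3)*z/2)


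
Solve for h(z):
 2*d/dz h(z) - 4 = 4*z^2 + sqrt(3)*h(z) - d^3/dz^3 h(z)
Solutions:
 h(z) = C1*exp(-2^(1/3)*sqrt(3)*z*(-4/(9 + sqrt(113))^(1/3) + 2^(1/3)*(9 + sqrt(113))^(1/3))/12)*sin(2^(1/3)*z*((9 + sqrt(113))^(-1/3) + 2^(1/3)*(9 + sqrt(113))^(1/3)/4)) + C2*exp(-2^(1/3)*sqrt(3)*z*(-4/(9 + sqrt(113))^(1/3) + 2^(1/3)*(9 + sqrt(113))^(1/3))/12)*cos(2^(1/3)*z*((9 + sqrt(113))^(-1/3) + 2^(1/3)*(9 + sqrt(113))^(1/3)/4)) + C3*exp(2^(1/3)*sqrt(3)*z*(-4/(9 + sqrt(113))^(1/3) + 2^(1/3)*(9 + sqrt(113))^(1/3))/6) - 4*sqrt(3)*z^2/3 - 16*z/3 - 44*sqrt(3)/9


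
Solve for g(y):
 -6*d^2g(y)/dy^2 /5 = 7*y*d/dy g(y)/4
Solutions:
 g(y) = C1 + C2*erf(sqrt(105)*y/12)


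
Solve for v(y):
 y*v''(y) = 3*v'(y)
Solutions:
 v(y) = C1 + C2*y^4


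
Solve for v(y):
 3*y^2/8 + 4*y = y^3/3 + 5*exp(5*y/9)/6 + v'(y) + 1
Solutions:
 v(y) = C1 - y^4/12 + y^3/8 + 2*y^2 - y - 3*exp(5*y/9)/2


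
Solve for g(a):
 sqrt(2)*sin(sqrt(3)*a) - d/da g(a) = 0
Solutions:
 g(a) = C1 - sqrt(6)*cos(sqrt(3)*a)/3


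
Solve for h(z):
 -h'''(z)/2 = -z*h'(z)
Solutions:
 h(z) = C1 + Integral(C2*airyai(2^(1/3)*z) + C3*airybi(2^(1/3)*z), z)


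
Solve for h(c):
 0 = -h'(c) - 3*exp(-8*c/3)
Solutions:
 h(c) = C1 + 9*exp(-8*c/3)/8


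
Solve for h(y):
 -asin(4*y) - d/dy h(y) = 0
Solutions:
 h(y) = C1 - y*asin(4*y) - sqrt(1 - 16*y^2)/4


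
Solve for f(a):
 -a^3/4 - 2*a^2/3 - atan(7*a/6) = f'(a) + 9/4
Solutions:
 f(a) = C1 - a^4/16 - 2*a^3/9 - a*atan(7*a/6) - 9*a/4 + 3*log(49*a^2 + 36)/7


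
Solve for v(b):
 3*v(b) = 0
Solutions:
 v(b) = 0


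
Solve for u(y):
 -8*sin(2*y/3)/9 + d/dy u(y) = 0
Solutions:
 u(y) = C1 - 4*cos(2*y/3)/3


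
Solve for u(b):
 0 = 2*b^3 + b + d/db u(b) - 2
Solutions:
 u(b) = C1 - b^4/2 - b^2/2 + 2*b


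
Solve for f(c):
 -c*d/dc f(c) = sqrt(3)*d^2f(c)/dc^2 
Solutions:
 f(c) = C1 + C2*erf(sqrt(2)*3^(3/4)*c/6)


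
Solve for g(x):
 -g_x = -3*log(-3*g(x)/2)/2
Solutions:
 -2*Integral(1/(log(-_y) - log(2) + log(3)), (_y, g(x)))/3 = C1 - x


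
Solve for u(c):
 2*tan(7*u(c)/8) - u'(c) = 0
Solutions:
 u(c) = -8*asin(C1*exp(7*c/4))/7 + 8*pi/7
 u(c) = 8*asin(C1*exp(7*c/4))/7


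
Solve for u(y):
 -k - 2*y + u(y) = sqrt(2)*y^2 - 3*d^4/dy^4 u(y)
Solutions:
 u(y) = k + sqrt(2)*y^2 + 2*y + (C1*sin(sqrt(2)*3^(3/4)*y/6) + C2*cos(sqrt(2)*3^(3/4)*y/6))*exp(-sqrt(2)*3^(3/4)*y/6) + (C3*sin(sqrt(2)*3^(3/4)*y/6) + C4*cos(sqrt(2)*3^(3/4)*y/6))*exp(sqrt(2)*3^(3/4)*y/6)


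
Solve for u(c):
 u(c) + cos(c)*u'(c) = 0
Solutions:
 u(c) = C1*sqrt(sin(c) - 1)/sqrt(sin(c) + 1)


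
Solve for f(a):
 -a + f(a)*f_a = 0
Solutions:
 f(a) = -sqrt(C1 + a^2)
 f(a) = sqrt(C1 + a^2)


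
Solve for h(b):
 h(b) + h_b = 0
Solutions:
 h(b) = C1*exp(-b)


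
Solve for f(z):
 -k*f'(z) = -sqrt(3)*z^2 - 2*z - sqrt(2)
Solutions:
 f(z) = C1 + sqrt(3)*z^3/(3*k) + z^2/k + sqrt(2)*z/k


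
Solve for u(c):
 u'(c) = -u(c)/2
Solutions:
 u(c) = C1*exp(-c/2)


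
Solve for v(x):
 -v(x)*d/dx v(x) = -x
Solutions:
 v(x) = -sqrt(C1 + x^2)
 v(x) = sqrt(C1 + x^2)


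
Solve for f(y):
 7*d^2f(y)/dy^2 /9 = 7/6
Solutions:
 f(y) = C1 + C2*y + 3*y^2/4


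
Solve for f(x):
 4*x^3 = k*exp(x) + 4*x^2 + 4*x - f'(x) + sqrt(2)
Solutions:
 f(x) = C1 + k*exp(x) - x^4 + 4*x^3/3 + 2*x^2 + sqrt(2)*x


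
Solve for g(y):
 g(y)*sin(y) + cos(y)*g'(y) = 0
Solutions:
 g(y) = C1*cos(y)


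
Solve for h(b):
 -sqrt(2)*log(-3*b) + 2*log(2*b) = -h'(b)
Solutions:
 h(b) = C1 - b*(2 - sqrt(2))*log(b) + b*(-sqrt(2) - 2*log(2) + sqrt(2)*log(3) + 2 + sqrt(2)*I*pi)


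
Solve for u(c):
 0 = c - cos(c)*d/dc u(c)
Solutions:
 u(c) = C1 + Integral(c/cos(c), c)


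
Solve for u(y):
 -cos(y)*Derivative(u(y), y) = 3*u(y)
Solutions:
 u(y) = C1*(sin(y) - 1)^(3/2)/(sin(y) + 1)^(3/2)


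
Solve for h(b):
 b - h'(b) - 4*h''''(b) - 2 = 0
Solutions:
 h(b) = C1 + C4*exp(-2^(1/3)*b/2) + b^2/2 - 2*b + (C2*sin(2^(1/3)*sqrt(3)*b/4) + C3*cos(2^(1/3)*sqrt(3)*b/4))*exp(2^(1/3)*b/4)


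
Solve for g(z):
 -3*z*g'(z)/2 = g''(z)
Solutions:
 g(z) = C1 + C2*erf(sqrt(3)*z/2)


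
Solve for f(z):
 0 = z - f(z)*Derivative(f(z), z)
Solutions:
 f(z) = -sqrt(C1 + z^2)
 f(z) = sqrt(C1 + z^2)


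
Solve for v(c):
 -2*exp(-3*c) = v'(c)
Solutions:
 v(c) = C1 + 2*exp(-3*c)/3


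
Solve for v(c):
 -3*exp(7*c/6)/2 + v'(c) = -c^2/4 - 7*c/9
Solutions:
 v(c) = C1 - c^3/12 - 7*c^2/18 + 9*exp(7*c/6)/7


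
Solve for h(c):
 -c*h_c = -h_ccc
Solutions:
 h(c) = C1 + Integral(C2*airyai(c) + C3*airybi(c), c)


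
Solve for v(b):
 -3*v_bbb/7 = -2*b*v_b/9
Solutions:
 v(b) = C1 + Integral(C2*airyai(14^(1/3)*b/3) + C3*airybi(14^(1/3)*b/3), b)


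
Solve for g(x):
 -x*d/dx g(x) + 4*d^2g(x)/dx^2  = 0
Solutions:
 g(x) = C1 + C2*erfi(sqrt(2)*x/4)


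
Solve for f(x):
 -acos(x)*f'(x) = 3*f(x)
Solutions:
 f(x) = C1*exp(-3*Integral(1/acos(x), x))


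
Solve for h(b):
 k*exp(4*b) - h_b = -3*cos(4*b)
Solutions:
 h(b) = C1 + k*exp(4*b)/4 + 3*sin(4*b)/4


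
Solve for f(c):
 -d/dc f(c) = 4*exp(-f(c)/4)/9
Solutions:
 f(c) = 4*log(C1 - c/9)


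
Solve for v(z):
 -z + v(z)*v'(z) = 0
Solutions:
 v(z) = -sqrt(C1 + z^2)
 v(z) = sqrt(C1 + z^2)


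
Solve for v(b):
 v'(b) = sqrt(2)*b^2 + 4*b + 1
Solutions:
 v(b) = C1 + sqrt(2)*b^3/3 + 2*b^2 + b


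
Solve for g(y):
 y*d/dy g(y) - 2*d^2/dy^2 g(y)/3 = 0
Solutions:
 g(y) = C1 + C2*erfi(sqrt(3)*y/2)


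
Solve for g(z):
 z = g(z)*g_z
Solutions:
 g(z) = -sqrt(C1 + z^2)
 g(z) = sqrt(C1 + z^2)


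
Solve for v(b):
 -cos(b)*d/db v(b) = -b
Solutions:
 v(b) = C1 + Integral(b/cos(b), b)


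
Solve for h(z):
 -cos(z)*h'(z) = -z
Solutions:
 h(z) = C1 + Integral(z/cos(z), z)


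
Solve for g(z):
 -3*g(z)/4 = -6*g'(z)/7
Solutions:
 g(z) = C1*exp(7*z/8)


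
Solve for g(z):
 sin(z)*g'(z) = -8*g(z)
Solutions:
 g(z) = C1*(cos(z)^4 + 4*cos(z)^3 + 6*cos(z)^2 + 4*cos(z) + 1)/(cos(z)^4 - 4*cos(z)^3 + 6*cos(z)^2 - 4*cos(z) + 1)


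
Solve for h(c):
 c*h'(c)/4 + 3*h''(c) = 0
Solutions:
 h(c) = C1 + C2*erf(sqrt(6)*c/12)


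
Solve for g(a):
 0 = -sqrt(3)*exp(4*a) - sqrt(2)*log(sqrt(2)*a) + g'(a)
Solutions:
 g(a) = C1 + sqrt(2)*a*log(a) + sqrt(2)*a*(-1 + log(2)/2) + sqrt(3)*exp(4*a)/4


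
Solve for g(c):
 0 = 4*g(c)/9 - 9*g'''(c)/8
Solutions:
 g(c) = C3*exp(2*6^(2/3)*c/9) + (C1*sin(2^(2/3)*3^(1/6)*c/3) + C2*cos(2^(2/3)*3^(1/6)*c/3))*exp(-6^(2/3)*c/9)


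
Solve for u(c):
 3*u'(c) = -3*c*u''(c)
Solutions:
 u(c) = C1 + C2*log(c)


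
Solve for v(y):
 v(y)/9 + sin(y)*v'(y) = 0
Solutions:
 v(y) = C1*(cos(y) + 1)^(1/18)/(cos(y) - 1)^(1/18)


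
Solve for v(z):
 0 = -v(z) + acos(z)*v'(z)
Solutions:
 v(z) = C1*exp(Integral(1/acos(z), z))


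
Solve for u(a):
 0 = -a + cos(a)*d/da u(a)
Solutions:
 u(a) = C1 + Integral(a/cos(a), a)


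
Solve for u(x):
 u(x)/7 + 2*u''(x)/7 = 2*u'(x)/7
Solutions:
 u(x) = (C1*sin(x/2) + C2*cos(x/2))*exp(x/2)


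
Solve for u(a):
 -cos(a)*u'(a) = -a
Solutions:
 u(a) = C1 + Integral(a/cos(a), a)


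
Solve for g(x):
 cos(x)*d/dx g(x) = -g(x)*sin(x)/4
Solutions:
 g(x) = C1*cos(x)^(1/4)


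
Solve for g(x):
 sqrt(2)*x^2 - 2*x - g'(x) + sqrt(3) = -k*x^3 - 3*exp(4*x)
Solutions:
 g(x) = C1 + k*x^4/4 + sqrt(2)*x^3/3 - x^2 + sqrt(3)*x + 3*exp(4*x)/4


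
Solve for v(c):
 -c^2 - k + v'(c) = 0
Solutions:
 v(c) = C1 + c^3/3 + c*k


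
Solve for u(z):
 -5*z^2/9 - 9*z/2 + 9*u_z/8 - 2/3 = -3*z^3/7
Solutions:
 u(z) = C1 - 2*z^4/21 + 40*z^3/243 + 2*z^2 + 16*z/27


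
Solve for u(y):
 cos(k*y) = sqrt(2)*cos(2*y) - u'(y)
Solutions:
 u(y) = C1 + sqrt(2)*sin(2*y)/2 - sin(k*y)/k


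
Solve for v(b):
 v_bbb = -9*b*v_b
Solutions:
 v(b) = C1 + Integral(C2*airyai(-3^(2/3)*b) + C3*airybi(-3^(2/3)*b), b)


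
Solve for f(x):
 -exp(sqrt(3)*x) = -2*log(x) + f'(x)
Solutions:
 f(x) = C1 + 2*x*log(x) - 2*x - sqrt(3)*exp(sqrt(3)*x)/3


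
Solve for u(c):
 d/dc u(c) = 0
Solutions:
 u(c) = C1


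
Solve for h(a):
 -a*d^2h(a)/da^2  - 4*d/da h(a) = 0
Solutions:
 h(a) = C1 + C2/a^3


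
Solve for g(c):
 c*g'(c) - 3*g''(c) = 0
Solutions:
 g(c) = C1 + C2*erfi(sqrt(6)*c/6)


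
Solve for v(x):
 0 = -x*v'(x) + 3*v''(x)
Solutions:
 v(x) = C1 + C2*erfi(sqrt(6)*x/6)


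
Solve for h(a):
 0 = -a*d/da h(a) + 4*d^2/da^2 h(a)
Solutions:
 h(a) = C1 + C2*erfi(sqrt(2)*a/4)


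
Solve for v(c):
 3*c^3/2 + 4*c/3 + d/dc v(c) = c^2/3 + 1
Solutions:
 v(c) = C1 - 3*c^4/8 + c^3/9 - 2*c^2/3 + c


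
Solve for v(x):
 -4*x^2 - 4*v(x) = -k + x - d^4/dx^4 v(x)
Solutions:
 v(x) = C1*exp(-sqrt(2)*x) + C2*exp(sqrt(2)*x) + C3*sin(sqrt(2)*x) + C4*cos(sqrt(2)*x) + k/4 - x^2 - x/4


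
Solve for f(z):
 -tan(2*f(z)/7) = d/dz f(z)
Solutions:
 f(z) = -7*asin(C1*exp(-2*z/7))/2 + 7*pi/2
 f(z) = 7*asin(C1*exp(-2*z/7))/2


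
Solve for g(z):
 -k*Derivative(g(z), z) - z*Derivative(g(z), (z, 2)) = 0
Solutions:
 g(z) = C1 + z^(1 - re(k))*(C2*sin(log(z)*Abs(im(k))) + C3*cos(log(z)*im(k)))


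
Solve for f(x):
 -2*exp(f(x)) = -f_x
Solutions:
 f(x) = log(-1/(C1 + 2*x))


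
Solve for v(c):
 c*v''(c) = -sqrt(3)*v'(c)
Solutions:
 v(c) = C1 + C2*c^(1 - sqrt(3))


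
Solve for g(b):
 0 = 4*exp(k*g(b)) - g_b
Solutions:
 g(b) = Piecewise((log(-1/(C1*k + 4*b*k))/k, Ne(k, 0)), (nan, True))
 g(b) = Piecewise((C1 + 4*b, Eq(k, 0)), (nan, True))


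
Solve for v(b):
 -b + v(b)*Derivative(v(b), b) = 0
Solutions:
 v(b) = -sqrt(C1 + b^2)
 v(b) = sqrt(C1 + b^2)


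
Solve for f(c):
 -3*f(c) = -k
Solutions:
 f(c) = k/3


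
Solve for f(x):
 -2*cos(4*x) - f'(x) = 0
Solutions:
 f(x) = C1 - sin(4*x)/2


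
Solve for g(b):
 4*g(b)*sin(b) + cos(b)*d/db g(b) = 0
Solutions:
 g(b) = C1*cos(b)^4


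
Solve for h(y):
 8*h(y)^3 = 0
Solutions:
 h(y) = 0


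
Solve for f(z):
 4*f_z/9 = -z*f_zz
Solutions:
 f(z) = C1 + C2*z^(5/9)


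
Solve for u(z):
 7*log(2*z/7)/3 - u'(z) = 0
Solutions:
 u(z) = C1 + 7*z*log(z)/3 - 7*z*log(7)/3 - 7*z/3 + 7*z*log(2)/3


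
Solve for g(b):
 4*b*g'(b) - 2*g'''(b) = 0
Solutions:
 g(b) = C1 + Integral(C2*airyai(2^(1/3)*b) + C3*airybi(2^(1/3)*b), b)


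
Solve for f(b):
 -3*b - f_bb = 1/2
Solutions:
 f(b) = C1 + C2*b - b^3/2 - b^2/4


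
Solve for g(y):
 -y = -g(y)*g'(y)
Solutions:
 g(y) = -sqrt(C1 + y^2)
 g(y) = sqrt(C1 + y^2)


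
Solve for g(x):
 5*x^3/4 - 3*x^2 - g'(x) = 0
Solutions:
 g(x) = C1 + 5*x^4/16 - x^3


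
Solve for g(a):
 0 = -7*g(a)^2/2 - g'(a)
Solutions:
 g(a) = 2/(C1 + 7*a)


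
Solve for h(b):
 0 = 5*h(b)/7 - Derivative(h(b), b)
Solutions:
 h(b) = C1*exp(5*b/7)


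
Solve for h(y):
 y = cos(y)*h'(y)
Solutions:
 h(y) = C1 + Integral(y/cos(y), y)


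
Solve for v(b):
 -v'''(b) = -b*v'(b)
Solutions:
 v(b) = C1 + Integral(C2*airyai(b) + C3*airybi(b), b)


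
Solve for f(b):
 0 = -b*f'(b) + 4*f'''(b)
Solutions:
 f(b) = C1 + Integral(C2*airyai(2^(1/3)*b/2) + C3*airybi(2^(1/3)*b/2), b)


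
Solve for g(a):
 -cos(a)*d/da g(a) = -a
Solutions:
 g(a) = C1 + Integral(a/cos(a), a)


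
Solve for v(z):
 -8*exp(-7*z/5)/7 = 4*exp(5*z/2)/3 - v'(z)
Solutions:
 v(z) = C1 + 8*exp(5*z/2)/15 - 40*exp(-7*z/5)/49


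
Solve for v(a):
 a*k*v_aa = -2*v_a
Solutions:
 v(a) = C1 + a^(((re(k) - 2)*re(k) + im(k)^2)/(re(k)^2 + im(k)^2))*(C2*sin(2*log(a)*Abs(im(k))/(re(k)^2 + im(k)^2)) + C3*cos(2*log(a)*im(k)/(re(k)^2 + im(k)^2)))


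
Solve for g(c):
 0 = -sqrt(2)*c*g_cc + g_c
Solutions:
 g(c) = C1 + C2*c^(sqrt(2)/2 + 1)


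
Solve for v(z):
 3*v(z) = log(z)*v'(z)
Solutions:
 v(z) = C1*exp(3*li(z))


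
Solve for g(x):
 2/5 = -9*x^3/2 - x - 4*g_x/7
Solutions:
 g(x) = C1 - 63*x^4/32 - 7*x^2/8 - 7*x/10


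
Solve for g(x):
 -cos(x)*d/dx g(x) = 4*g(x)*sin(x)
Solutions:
 g(x) = C1*cos(x)^4


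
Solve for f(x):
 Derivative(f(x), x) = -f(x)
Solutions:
 f(x) = C1*exp(-x)


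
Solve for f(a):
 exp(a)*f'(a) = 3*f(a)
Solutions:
 f(a) = C1*exp(-3*exp(-a))


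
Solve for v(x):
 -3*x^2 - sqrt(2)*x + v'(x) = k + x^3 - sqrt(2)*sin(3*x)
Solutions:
 v(x) = C1 + k*x + x^4/4 + x^3 + sqrt(2)*x^2/2 + sqrt(2)*cos(3*x)/3


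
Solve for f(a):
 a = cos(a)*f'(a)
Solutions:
 f(a) = C1 + Integral(a/cos(a), a)


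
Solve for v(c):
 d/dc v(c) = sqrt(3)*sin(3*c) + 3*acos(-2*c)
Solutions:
 v(c) = C1 + 3*c*acos(-2*c) + 3*sqrt(1 - 4*c^2)/2 - sqrt(3)*cos(3*c)/3


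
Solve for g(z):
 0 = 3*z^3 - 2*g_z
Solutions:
 g(z) = C1 + 3*z^4/8


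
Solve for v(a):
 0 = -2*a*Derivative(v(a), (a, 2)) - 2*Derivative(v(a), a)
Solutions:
 v(a) = C1 + C2*log(a)


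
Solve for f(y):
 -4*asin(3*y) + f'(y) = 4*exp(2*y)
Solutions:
 f(y) = C1 + 4*y*asin(3*y) + 4*sqrt(1 - 9*y^2)/3 + 2*exp(2*y)


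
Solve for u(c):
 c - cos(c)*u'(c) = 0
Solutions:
 u(c) = C1 + Integral(c/cos(c), c)


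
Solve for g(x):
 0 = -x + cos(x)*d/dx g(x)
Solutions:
 g(x) = C1 + Integral(x/cos(x), x)


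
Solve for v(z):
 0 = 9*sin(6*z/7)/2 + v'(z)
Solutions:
 v(z) = C1 + 21*cos(6*z/7)/4


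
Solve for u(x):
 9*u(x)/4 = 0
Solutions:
 u(x) = 0


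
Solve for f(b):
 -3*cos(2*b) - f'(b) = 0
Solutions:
 f(b) = C1 - 3*sin(2*b)/2


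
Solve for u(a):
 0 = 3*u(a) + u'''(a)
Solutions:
 u(a) = C3*exp(-3^(1/3)*a) + (C1*sin(3^(5/6)*a/2) + C2*cos(3^(5/6)*a/2))*exp(3^(1/3)*a/2)


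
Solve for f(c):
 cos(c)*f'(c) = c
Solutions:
 f(c) = C1 + Integral(c/cos(c), c)


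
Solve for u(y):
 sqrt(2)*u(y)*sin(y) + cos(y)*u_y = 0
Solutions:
 u(y) = C1*cos(y)^(sqrt(2))


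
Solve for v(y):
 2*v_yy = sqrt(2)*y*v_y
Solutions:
 v(y) = C1 + C2*erfi(2^(1/4)*y/2)


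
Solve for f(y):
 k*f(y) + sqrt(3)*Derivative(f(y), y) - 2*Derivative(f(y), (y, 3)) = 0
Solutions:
 f(y) = C1*exp(-2^(1/3)*y*(3^(2/3)*(-3*k + sqrt(9*k^2 - 2*sqrt(3)))^(1/3) + 2^(1/3)*3^(5/6)/(-3*k + sqrt(9*k^2 - 2*sqrt(3)))^(1/3))/6) + C2*exp(2^(1/3)*y*(3^(2/3)*(-3*k + sqrt(9*k^2 - 2*sqrt(3)))^(1/3)/12 - 3^(1/6)*I*(-3*k + sqrt(9*k^2 - 2*sqrt(3)))^(1/3)/4 - 2^(1/3)*sqrt(3)/((-3^(2/3) + 3*3^(1/6)*I)*(-3*k + sqrt(9*k^2 - 2*sqrt(3)))^(1/3)))) + C3*exp(2^(1/3)*y*(3^(2/3)*(-3*k + sqrt(9*k^2 - 2*sqrt(3)))^(1/3)/12 + 3^(1/6)*I*(-3*k + sqrt(9*k^2 - 2*sqrt(3)))^(1/3)/4 + 2^(1/3)*sqrt(3)/((3^(2/3) + 3*3^(1/6)*I)*(-3*k + sqrt(9*k^2 - 2*sqrt(3)))^(1/3))))


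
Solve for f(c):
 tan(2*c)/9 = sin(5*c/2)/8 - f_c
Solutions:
 f(c) = C1 + log(cos(2*c))/18 - cos(5*c/2)/20


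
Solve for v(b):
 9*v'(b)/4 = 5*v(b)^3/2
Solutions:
 v(b) = -3*sqrt(2)*sqrt(-1/(C1 + 10*b))/2
 v(b) = 3*sqrt(2)*sqrt(-1/(C1 + 10*b))/2


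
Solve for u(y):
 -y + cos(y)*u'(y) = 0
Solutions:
 u(y) = C1 + Integral(y/cos(y), y)


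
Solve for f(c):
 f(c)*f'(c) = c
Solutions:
 f(c) = -sqrt(C1 + c^2)
 f(c) = sqrt(C1 + c^2)


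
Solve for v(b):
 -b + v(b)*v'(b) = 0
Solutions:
 v(b) = -sqrt(C1 + b^2)
 v(b) = sqrt(C1 + b^2)


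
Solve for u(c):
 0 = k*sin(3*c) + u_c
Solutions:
 u(c) = C1 + k*cos(3*c)/3


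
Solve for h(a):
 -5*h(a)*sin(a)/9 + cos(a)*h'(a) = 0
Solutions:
 h(a) = C1/cos(a)^(5/9)


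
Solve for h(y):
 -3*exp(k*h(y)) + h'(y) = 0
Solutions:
 h(y) = Piecewise((log(-1/(C1*k + 3*k*y))/k, Ne(k, 0)), (nan, True))
 h(y) = Piecewise((C1 + 3*y, Eq(k, 0)), (nan, True))


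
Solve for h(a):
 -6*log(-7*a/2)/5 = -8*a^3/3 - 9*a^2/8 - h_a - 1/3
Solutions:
 h(a) = C1 - 2*a^4/3 - 3*a^3/8 + 6*a*log(-a)/5 + a*(-23 - 18*log(2) + 18*log(7))/15


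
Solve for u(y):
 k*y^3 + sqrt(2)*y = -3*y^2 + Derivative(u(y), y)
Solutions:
 u(y) = C1 + k*y^4/4 + y^3 + sqrt(2)*y^2/2


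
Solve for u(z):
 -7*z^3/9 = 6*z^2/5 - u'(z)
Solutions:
 u(z) = C1 + 7*z^4/36 + 2*z^3/5


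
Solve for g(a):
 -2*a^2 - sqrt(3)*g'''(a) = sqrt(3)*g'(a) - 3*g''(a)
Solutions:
 g(a) = C1 - 2*sqrt(3)*a^3/9 - 2*a^2 - 8*sqrt(3)*a/3 + (C2*sin(a/2) + C3*cos(a/2))*exp(sqrt(3)*a/2)


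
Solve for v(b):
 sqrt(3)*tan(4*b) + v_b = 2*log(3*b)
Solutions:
 v(b) = C1 + 2*b*log(b) - 2*b + 2*b*log(3) + sqrt(3)*log(cos(4*b))/4


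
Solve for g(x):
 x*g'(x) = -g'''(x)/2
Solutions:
 g(x) = C1 + Integral(C2*airyai(-2^(1/3)*x) + C3*airybi(-2^(1/3)*x), x)


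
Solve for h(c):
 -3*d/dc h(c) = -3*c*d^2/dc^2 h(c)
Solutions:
 h(c) = C1 + C2*c^2


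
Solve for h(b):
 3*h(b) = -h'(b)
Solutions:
 h(b) = C1*exp(-3*b)


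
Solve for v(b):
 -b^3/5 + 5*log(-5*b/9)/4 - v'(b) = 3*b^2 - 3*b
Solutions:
 v(b) = C1 - b^4/20 - b^3 + 3*b^2/2 + 5*b*log(-b)/4 + 5*b*(-2*log(3) - 1 + log(5))/4


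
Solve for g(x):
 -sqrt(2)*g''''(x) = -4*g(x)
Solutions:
 g(x) = C1*exp(-2^(3/8)*x) + C2*exp(2^(3/8)*x) + C3*sin(2^(3/8)*x) + C4*cos(2^(3/8)*x)


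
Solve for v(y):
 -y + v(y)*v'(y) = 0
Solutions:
 v(y) = -sqrt(C1 + y^2)
 v(y) = sqrt(C1 + y^2)


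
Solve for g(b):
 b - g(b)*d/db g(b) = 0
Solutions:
 g(b) = -sqrt(C1 + b^2)
 g(b) = sqrt(C1 + b^2)


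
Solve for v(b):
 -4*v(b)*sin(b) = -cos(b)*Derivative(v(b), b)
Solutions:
 v(b) = C1/cos(b)^4


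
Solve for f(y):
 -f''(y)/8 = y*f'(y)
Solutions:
 f(y) = C1 + C2*erf(2*y)


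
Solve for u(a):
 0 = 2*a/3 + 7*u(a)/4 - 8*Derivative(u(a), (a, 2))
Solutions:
 u(a) = C1*exp(-sqrt(14)*a/8) + C2*exp(sqrt(14)*a/8) - 8*a/21


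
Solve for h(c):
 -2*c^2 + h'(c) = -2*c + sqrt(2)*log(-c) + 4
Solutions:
 h(c) = C1 + 2*c^3/3 - c^2 + sqrt(2)*c*log(-c) + c*(4 - sqrt(2))


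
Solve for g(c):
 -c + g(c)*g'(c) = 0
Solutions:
 g(c) = -sqrt(C1 + c^2)
 g(c) = sqrt(C1 + c^2)


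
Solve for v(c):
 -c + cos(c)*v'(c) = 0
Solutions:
 v(c) = C1 + Integral(c/cos(c), c)


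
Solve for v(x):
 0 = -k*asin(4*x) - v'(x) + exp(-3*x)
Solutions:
 v(x) = C1 - k*x*asin(4*x) - k*sqrt(1 - 16*x^2)/4 - exp(-3*x)/3


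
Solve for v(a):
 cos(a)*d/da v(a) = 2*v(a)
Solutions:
 v(a) = C1*(sin(a) + 1)/(sin(a) - 1)


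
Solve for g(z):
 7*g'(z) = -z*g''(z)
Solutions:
 g(z) = C1 + C2/z^6


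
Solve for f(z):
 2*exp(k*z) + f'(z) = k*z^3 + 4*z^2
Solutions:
 f(z) = C1 + k*z^4/4 + 4*z^3/3 - 2*exp(k*z)/k


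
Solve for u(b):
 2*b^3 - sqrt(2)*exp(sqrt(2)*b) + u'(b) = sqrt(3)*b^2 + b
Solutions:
 u(b) = C1 - b^4/2 + sqrt(3)*b^3/3 + b^2/2 + exp(sqrt(2)*b)


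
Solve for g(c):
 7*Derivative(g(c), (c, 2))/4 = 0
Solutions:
 g(c) = C1 + C2*c


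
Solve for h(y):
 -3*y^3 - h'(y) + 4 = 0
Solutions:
 h(y) = C1 - 3*y^4/4 + 4*y


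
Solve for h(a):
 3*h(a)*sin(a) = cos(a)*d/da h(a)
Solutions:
 h(a) = C1/cos(a)^3


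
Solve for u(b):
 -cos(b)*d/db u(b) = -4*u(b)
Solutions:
 u(b) = C1*(sin(b)^2 + 2*sin(b) + 1)/(sin(b)^2 - 2*sin(b) + 1)


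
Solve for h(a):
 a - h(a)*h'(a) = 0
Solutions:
 h(a) = -sqrt(C1 + a^2)
 h(a) = sqrt(C1 + a^2)


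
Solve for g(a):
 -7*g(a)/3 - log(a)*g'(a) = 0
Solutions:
 g(a) = C1*exp(-7*li(a)/3)


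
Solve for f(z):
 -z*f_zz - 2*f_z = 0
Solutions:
 f(z) = C1 + C2/z


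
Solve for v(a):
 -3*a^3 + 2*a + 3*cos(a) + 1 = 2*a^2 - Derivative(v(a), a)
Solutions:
 v(a) = C1 + 3*a^4/4 + 2*a^3/3 - a^2 - a - 3*sin(a)


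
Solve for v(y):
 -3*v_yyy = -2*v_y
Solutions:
 v(y) = C1 + C2*exp(-sqrt(6)*y/3) + C3*exp(sqrt(6)*y/3)


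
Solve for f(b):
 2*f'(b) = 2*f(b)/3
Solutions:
 f(b) = C1*exp(b/3)


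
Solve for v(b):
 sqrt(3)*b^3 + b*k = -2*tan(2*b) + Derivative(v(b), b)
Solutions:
 v(b) = C1 + sqrt(3)*b^4/4 + b^2*k/2 - log(cos(2*b))


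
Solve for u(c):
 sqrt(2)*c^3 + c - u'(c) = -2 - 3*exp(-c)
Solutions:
 u(c) = C1 + sqrt(2)*c^4/4 + c^2/2 + 2*c - 3*exp(-c)


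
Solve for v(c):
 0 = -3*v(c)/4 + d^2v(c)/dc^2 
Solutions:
 v(c) = C1*exp(-sqrt(3)*c/2) + C2*exp(sqrt(3)*c/2)


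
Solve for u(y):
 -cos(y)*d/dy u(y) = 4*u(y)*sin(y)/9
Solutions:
 u(y) = C1*cos(y)^(4/9)


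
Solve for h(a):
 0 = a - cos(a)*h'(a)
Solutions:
 h(a) = C1 + Integral(a/cos(a), a)


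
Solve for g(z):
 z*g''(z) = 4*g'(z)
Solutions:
 g(z) = C1 + C2*z^5


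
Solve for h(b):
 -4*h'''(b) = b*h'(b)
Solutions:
 h(b) = C1 + Integral(C2*airyai(-2^(1/3)*b/2) + C3*airybi(-2^(1/3)*b/2), b)


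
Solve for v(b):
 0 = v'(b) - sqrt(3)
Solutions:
 v(b) = C1 + sqrt(3)*b


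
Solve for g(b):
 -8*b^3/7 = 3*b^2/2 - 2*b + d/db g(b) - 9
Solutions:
 g(b) = C1 - 2*b^4/7 - b^3/2 + b^2 + 9*b


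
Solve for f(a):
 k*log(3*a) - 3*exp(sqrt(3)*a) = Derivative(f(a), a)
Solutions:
 f(a) = C1 + a*k*log(a) + a*k*(-1 + log(3)) - sqrt(3)*exp(sqrt(3)*a)


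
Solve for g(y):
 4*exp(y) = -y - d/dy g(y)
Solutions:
 g(y) = C1 - y^2/2 - 4*exp(y)


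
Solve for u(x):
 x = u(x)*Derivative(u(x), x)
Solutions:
 u(x) = -sqrt(C1 + x^2)
 u(x) = sqrt(C1 + x^2)


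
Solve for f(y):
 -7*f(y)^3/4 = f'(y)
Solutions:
 f(y) = -sqrt(2)*sqrt(-1/(C1 - 7*y))
 f(y) = sqrt(2)*sqrt(-1/(C1 - 7*y))


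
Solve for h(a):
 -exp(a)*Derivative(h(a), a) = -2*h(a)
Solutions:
 h(a) = C1*exp(-2*exp(-a))


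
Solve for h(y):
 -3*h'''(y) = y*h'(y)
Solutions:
 h(y) = C1 + Integral(C2*airyai(-3^(2/3)*y/3) + C3*airybi(-3^(2/3)*y/3), y)


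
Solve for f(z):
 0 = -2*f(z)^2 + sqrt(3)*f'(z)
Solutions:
 f(z) = -3/(C1 + 2*sqrt(3)*z)


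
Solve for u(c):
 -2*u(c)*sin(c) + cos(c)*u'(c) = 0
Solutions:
 u(c) = C1/cos(c)^2


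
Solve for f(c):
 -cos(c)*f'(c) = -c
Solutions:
 f(c) = C1 + Integral(c/cos(c), c)


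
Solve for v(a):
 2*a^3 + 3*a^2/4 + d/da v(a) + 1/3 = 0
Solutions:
 v(a) = C1 - a^4/2 - a^3/4 - a/3


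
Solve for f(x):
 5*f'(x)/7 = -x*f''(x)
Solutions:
 f(x) = C1 + C2*x^(2/7)


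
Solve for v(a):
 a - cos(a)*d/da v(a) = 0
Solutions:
 v(a) = C1 + Integral(a/cos(a), a)


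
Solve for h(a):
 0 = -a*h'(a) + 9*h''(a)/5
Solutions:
 h(a) = C1 + C2*erfi(sqrt(10)*a/6)


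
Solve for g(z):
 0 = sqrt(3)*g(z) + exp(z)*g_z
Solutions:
 g(z) = C1*exp(sqrt(3)*exp(-z))


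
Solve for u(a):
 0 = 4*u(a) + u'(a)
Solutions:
 u(a) = C1*exp(-4*a)


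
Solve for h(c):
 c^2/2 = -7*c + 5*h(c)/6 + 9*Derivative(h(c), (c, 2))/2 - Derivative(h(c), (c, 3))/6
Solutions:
 h(c) = C1*exp(c*(-2^(2/3)*(sqrt(14605) + 1463)^(1/3)/4 - 81*2^(1/3)/(2*(sqrt(14605) + 1463)^(1/3)) + 9))*sin(2^(1/3)*sqrt(3)*c*(-2^(1/3)*(sqrt(14605) + 1463)^(1/3) + 162/(sqrt(14605) + 1463)^(1/3))/4) + C2*exp(c*(-2^(2/3)*(sqrt(14605) + 1463)^(1/3)/4 - 81*2^(1/3)/(2*(sqrt(14605) + 1463)^(1/3)) + 9))*cos(2^(1/3)*sqrt(3)*c*(-2^(1/3)*(sqrt(14605) + 1463)^(1/3) + 162/(sqrt(14605) + 1463)^(1/3))/4) + C3*exp(c*(81*2^(1/3)/(sqrt(14605) + 1463)^(1/3) + 9 + 2^(2/3)*(sqrt(14605) + 1463)^(1/3)/2)) + 3*c^2/5 + 42*c/5 - 162/25


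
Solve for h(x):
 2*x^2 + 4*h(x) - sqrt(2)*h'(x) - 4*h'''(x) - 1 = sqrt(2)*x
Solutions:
 h(x) = C1*exp(3^(1/3)*x*(-(36 + sqrt(6)*sqrt(sqrt(2) + 216))^(1/3) + sqrt(2)*3^(1/3)/(36 + sqrt(6)*sqrt(sqrt(2) + 216))^(1/3))/12)*sin(3^(1/6)*x*(3*sqrt(2)/(36 + sqrt(6)*sqrt(sqrt(2) + 216))^(1/3) + 3^(2/3)*(36 + sqrt(6)*sqrt(sqrt(2) + 216))^(1/3))/12) + C2*exp(3^(1/3)*x*(-(36 + sqrt(6)*sqrt(sqrt(2) + 216))^(1/3) + sqrt(2)*3^(1/3)/(36 + sqrt(6)*sqrt(sqrt(2) + 216))^(1/3))/12)*cos(3^(1/6)*x*(3*sqrt(2)/(36 + sqrt(6)*sqrt(sqrt(2) + 216))^(1/3) + 3^(2/3)*(36 + sqrt(6)*sqrt(sqrt(2) + 216))^(1/3))/12) + C3*exp(-3^(1/3)*x*(-(36 + sqrt(6)*sqrt(sqrt(2) + 216))^(1/3) + sqrt(2)*3^(1/3)/(36 + sqrt(6)*sqrt(sqrt(2) + 216))^(1/3))/6) - x^2/2 + 1/4


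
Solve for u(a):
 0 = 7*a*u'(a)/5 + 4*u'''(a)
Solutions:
 u(a) = C1 + Integral(C2*airyai(-350^(1/3)*a/10) + C3*airybi(-350^(1/3)*a/10), a)


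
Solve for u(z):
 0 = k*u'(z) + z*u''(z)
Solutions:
 u(z) = C1 + z^(1 - re(k))*(C2*sin(log(z)*Abs(im(k))) + C3*cos(log(z)*im(k)))


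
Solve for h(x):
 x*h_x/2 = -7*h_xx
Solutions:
 h(x) = C1 + C2*erf(sqrt(7)*x/14)


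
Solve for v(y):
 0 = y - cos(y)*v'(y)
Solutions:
 v(y) = C1 + Integral(y/cos(y), y)


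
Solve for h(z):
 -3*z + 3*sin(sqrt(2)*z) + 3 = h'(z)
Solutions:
 h(z) = C1 - 3*z^2/2 + 3*z - 3*sqrt(2)*cos(sqrt(2)*z)/2


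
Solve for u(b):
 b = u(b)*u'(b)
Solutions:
 u(b) = -sqrt(C1 + b^2)
 u(b) = sqrt(C1 + b^2)


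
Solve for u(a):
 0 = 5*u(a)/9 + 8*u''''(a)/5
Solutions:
 u(a) = (C1*sin(sqrt(15)*2^(3/4)*a/12) + C2*cos(sqrt(15)*2^(3/4)*a/12))*exp(-sqrt(15)*2^(3/4)*a/12) + (C3*sin(sqrt(15)*2^(3/4)*a/12) + C4*cos(sqrt(15)*2^(3/4)*a/12))*exp(sqrt(15)*2^(3/4)*a/12)


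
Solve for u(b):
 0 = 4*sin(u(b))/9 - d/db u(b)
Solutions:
 -4*b/9 + log(cos(u(b)) - 1)/2 - log(cos(u(b)) + 1)/2 = C1


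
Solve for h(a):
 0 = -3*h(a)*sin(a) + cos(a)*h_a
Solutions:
 h(a) = C1/cos(a)^3


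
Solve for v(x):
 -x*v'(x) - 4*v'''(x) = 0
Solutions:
 v(x) = C1 + Integral(C2*airyai(-2^(1/3)*x/2) + C3*airybi(-2^(1/3)*x/2), x)


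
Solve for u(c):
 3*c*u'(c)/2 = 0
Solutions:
 u(c) = C1


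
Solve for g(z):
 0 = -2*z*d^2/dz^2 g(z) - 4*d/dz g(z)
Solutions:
 g(z) = C1 + C2/z


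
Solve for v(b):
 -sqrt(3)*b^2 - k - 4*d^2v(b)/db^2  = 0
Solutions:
 v(b) = C1 + C2*b - sqrt(3)*b^4/48 - b^2*k/8


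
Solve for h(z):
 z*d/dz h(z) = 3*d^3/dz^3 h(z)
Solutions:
 h(z) = C1 + Integral(C2*airyai(3^(2/3)*z/3) + C3*airybi(3^(2/3)*z/3), z)


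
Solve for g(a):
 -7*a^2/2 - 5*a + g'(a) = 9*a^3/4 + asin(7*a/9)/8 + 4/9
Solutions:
 g(a) = C1 + 9*a^4/16 + 7*a^3/6 + 5*a^2/2 + a*asin(7*a/9)/8 + 4*a/9 + sqrt(81 - 49*a^2)/56


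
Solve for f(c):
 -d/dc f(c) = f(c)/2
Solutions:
 f(c) = C1*exp(-c/2)


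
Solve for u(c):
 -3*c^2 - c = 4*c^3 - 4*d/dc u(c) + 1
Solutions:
 u(c) = C1 + c^4/4 + c^3/4 + c^2/8 + c/4


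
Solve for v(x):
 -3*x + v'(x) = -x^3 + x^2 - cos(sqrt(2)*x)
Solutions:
 v(x) = C1 - x^4/4 + x^3/3 + 3*x^2/2 - sqrt(2)*sin(sqrt(2)*x)/2


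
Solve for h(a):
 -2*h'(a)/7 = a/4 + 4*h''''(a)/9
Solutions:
 h(a) = C1 + C4*exp(-42^(2/3)*a/14) - 7*a^2/16 + (C2*sin(3*14^(2/3)*3^(1/6)*a/28) + C3*cos(3*14^(2/3)*3^(1/6)*a/28))*exp(42^(2/3)*a/28)


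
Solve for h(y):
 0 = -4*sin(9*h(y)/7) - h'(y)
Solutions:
 4*y + 7*log(cos(9*h(y)/7) - 1)/18 - 7*log(cos(9*h(y)/7) + 1)/18 = C1


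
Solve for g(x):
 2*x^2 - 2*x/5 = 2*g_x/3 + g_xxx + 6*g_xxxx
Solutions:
 g(x) = C1 + C2*exp(x*(-2 + (18*sqrt(326) + 325)^(-1/3) + (18*sqrt(326) + 325)^(1/3))/36)*sin(sqrt(3)*x*(-(18*sqrt(326) + 325)^(1/3) + (18*sqrt(326) + 325)^(-1/3))/36) + C3*exp(x*(-2 + (18*sqrt(326) + 325)^(-1/3) + (18*sqrt(326) + 325)^(1/3))/36)*cos(sqrt(3)*x*(-(18*sqrt(326) + 325)^(1/3) + (18*sqrt(326) + 325)^(-1/3))/36) + C4*exp(-x*((18*sqrt(326) + 325)^(-1/3) + 1 + (18*sqrt(326) + 325)^(1/3))/18) + x^3 - 3*x^2/10 - 9*x


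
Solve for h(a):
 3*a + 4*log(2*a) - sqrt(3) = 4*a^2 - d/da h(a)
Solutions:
 h(a) = C1 + 4*a^3/3 - 3*a^2/2 - 4*a*log(a) - a*log(16) + sqrt(3)*a + 4*a


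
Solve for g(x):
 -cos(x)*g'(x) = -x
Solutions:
 g(x) = C1 + Integral(x/cos(x), x)


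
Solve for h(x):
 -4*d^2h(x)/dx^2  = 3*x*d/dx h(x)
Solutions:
 h(x) = C1 + C2*erf(sqrt(6)*x/4)


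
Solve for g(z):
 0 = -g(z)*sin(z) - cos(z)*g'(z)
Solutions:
 g(z) = C1*cos(z)


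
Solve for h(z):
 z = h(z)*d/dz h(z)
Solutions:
 h(z) = -sqrt(C1 + z^2)
 h(z) = sqrt(C1 + z^2)


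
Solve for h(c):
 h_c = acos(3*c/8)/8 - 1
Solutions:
 h(c) = C1 + c*acos(3*c/8)/8 - c - sqrt(64 - 9*c^2)/24


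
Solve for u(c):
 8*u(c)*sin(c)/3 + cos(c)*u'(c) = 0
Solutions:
 u(c) = C1*cos(c)^(8/3)


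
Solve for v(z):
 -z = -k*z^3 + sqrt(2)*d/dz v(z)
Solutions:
 v(z) = C1 + sqrt(2)*k*z^4/8 - sqrt(2)*z^2/4


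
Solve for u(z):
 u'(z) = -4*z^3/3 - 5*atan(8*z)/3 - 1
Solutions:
 u(z) = C1 - z^4/3 - 5*z*atan(8*z)/3 - z + 5*log(64*z^2 + 1)/48


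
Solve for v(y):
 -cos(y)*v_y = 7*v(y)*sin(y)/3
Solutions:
 v(y) = C1*cos(y)^(7/3)


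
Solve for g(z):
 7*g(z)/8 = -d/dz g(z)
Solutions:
 g(z) = C1*exp(-7*z/8)


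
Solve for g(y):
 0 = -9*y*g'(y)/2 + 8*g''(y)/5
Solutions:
 g(y) = C1 + C2*erfi(3*sqrt(10)*y/8)


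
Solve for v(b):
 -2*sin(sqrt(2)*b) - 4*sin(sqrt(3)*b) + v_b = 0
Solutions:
 v(b) = C1 - sqrt(2)*cos(sqrt(2)*b) - 4*sqrt(3)*cos(sqrt(3)*b)/3


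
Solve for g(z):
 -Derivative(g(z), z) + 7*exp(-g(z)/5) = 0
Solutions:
 g(z) = 5*log(C1 + 7*z/5)


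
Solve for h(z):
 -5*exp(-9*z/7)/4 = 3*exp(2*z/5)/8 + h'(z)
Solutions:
 h(z) = C1 - 15*exp(2*z/5)/16 + 35*exp(-9*z/7)/36


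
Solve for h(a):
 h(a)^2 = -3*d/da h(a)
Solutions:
 h(a) = 3/(C1 + a)


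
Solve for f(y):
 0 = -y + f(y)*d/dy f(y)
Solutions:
 f(y) = -sqrt(C1 + y^2)
 f(y) = sqrt(C1 + y^2)


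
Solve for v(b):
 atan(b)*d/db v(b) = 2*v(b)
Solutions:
 v(b) = C1*exp(2*Integral(1/atan(b), b))


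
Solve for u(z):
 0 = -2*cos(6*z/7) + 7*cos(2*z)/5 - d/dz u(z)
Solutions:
 u(z) = C1 - 7*sin(6*z/7)/3 + 7*sin(2*z)/10


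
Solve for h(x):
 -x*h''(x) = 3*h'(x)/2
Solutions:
 h(x) = C1 + C2/sqrt(x)


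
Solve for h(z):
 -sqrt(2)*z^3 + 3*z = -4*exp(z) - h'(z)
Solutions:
 h(z) = C1 + sqrt(2)*z^4/4 - 3*z^2/2 - 4*exp(z)


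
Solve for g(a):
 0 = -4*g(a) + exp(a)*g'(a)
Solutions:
 g(a) = C1*exp(-4*exp(-a))


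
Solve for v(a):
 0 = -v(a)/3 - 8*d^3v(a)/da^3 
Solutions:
 v(a) = C3*exp(-3^(2/3)*a/6) + (C1*sin(3^(1/6)*a/4) + C2*cos(3^(1/6)*a/4))*exp(3^(2/3)*a/12)


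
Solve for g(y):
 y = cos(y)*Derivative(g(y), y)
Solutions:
 g(y) = C1 + Integral(y/cos(y), y)


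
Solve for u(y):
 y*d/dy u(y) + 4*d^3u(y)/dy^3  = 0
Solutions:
 u(y) = C1 + Integral(C2*airyai(-2^(1/3)*y/2) + C3*airybi(-2^(1/3)*y/2), y)


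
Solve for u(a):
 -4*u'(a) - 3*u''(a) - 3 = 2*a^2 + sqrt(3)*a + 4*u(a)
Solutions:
 u(a) = -a^2/2 - sqrt(3)*a/4 + a + (C1*sin(2*sqrt(2)*a/3) + C2*cos(2*sqrt(2)*a/3))*exp(-2*a/3) - 1 + sqrt(3)/4


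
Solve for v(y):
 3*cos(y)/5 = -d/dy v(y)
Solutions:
 v(y) = C1 - 3*sin(y)/5


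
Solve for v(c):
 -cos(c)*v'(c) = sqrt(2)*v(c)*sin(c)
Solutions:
 v(c) = C1*cos(c)^(sqrt(2))


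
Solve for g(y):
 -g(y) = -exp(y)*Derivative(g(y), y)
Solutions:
 g(y) = C1*exp(-exp(-y))


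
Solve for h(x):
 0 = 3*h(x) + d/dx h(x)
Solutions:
 h(x) = C1*exp(-3*x)


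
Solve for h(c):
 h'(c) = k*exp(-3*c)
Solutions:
 h(c) = C1 - k*exp(-3*c)/3


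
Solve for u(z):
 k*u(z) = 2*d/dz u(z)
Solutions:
 u(z) = C1*exp(k*z/2)


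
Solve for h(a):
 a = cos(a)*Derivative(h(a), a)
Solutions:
 h(a) = C1 + Integral(a/cos(a), a)


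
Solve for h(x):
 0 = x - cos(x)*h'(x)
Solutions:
 h(x) = C1 + Integral(x/cos(x), x)


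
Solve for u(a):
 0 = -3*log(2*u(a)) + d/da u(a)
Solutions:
 -Integral(1/(log(_y) + log(2)), (_y, u(a)))/3 = C1 - a


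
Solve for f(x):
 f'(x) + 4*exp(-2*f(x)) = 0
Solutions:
 f(x) = log(-sqrt(C1 - 8*x))
 f(x) = log(C1 - 8*x)/2


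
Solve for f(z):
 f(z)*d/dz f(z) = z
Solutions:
 f(z) = -sqrt(C1 + z^2)
 f(z) = sqrt(C1 + z^2)


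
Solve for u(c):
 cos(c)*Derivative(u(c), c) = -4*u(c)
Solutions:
 u(c) = C1*(sin(c)^2 - 2*sin(c) + 1)/(sin(c)^2 + 2*sin(c) + 1)


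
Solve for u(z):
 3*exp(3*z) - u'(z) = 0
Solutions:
 u(z) = C1 + exp(3*z)


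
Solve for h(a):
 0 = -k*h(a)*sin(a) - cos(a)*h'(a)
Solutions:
 h(a) = C1*exp(k*log(cos(a)))


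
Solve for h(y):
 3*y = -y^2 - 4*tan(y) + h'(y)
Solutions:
 h(y) = C1 + y^3/3 + 3*y^2/2 - 4*log(cos(y))


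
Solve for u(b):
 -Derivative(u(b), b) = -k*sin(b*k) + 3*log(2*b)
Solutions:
 u(b) = C1 - 3*b*log(b) - 3*b*log(2) + 3*b + k*Piecewise((-cos(b*k)/k, Ne(k, 0)), (0, True))


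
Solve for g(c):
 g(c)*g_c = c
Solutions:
 g(c) = -sqrt(C1 + c^2)
 g(c) = sqrt(C1 + c^2)


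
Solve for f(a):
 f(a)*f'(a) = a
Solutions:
 f(a) = -sqrt(C1 + a^2)
 f(a) = sqrt(C1 + a^2)
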